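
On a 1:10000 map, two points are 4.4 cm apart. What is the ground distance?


ground = 4.4 cm * 10000 / 100 = 440.0 m

440.0 m


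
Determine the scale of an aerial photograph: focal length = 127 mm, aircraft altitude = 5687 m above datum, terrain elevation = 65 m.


scale = f / (H - h) = 127 mm / 5622 m = 127 / 5622000 = 1:44268

1:44268


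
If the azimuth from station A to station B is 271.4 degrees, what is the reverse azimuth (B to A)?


back azimuth = (271.4 + 180) mod 360 = 91.4 degrees

91.4 degrees


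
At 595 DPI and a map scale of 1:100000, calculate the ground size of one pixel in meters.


pixel_cm = 2.54 / 595 ≈ 0.004269 cm
ground = pixel_cm * 100000 / 100 = 2.54 * 100000 / (595 * 100) = 254000 / 59500 ≈ 4.27 m

4.27 m


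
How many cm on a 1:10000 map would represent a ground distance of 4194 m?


map_cm = 4194 * 100 / 10000 = 41.94 cm

41.94 cm


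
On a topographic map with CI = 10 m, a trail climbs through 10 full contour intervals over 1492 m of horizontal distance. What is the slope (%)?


elevation change = 10 * 10 = 100 m
slope = 100 / 1492 * 100 = 6.7%

6.7%


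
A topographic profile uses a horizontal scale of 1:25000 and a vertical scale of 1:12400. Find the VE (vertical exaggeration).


VE = horizontal_scale / vertical_scale = 25000 / 12400 ≈ 2.0

2.0x


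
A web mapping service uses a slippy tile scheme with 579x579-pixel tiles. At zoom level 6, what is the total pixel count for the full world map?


tiles per axis = 2^6 = 64
total tiles = 64^2 = 4096
pixels per axis = 64 * 579 = 37056
total pixels = 37056^2 = 1373147136

1373147136 pixels


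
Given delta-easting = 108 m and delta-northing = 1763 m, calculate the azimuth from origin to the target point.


az = atan2(108, 1763) = 3.5 deg
adjusted to 0-360: 3.5 degrees

3.5 degrees


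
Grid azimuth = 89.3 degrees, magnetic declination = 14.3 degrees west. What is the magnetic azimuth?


magnetic azimuth = grid azimuth - declination (east +ve)
mag_az = 89.3 - -14.3 = 103.6 degrees

103.6 degrees


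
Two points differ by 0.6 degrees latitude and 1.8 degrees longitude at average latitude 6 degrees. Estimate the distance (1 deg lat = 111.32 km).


dlat_km = 0.6 * 111.32 = 66.792
dlon_km = 1.8 * 111.32 * cos(6) ≈ 199.278
dist = sqrt(66.792^2 + 199.278^2) ≈ 210.2 km

210.2 km


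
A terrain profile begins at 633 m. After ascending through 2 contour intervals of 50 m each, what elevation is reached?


elevation = 633 + 2 * 50 = 733 m

733 m


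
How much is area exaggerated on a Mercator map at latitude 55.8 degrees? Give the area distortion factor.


area_distortion = 1/cos^2(55.8) = 3.165

3.165


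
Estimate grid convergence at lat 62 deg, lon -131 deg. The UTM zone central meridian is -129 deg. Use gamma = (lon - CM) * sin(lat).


gamma = (-131 - -129) * sin(62) = -2 * 0.882948 = -1.766 degrees

-1.766 degrees


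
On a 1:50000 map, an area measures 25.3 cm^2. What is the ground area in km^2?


ground_area = 25.3 * (50000/100)^2 = 6325000.0 m^2 = 6.325 km^2

6.325 km^2


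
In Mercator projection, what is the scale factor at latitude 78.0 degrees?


SF = 1 / cos(78.0) = 1 / 0.207912 = 4.81

4.81


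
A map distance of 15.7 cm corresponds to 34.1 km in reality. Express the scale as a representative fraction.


ground = 34.1 km = 3410000 cm; RF denominator = ground / map = 3410000 / 15.7 ≈ 217197; RF = 1:217197

1:217197


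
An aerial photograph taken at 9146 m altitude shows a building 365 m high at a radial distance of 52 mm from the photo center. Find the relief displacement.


d = h * r / H = 365 * 52 / 9146 = 2.08 mm

2.08 mm


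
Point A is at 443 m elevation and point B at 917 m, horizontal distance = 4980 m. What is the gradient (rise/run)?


gradient = (917 - 443) / 4980 = 474 / 4980 = 0.0952

0.0952


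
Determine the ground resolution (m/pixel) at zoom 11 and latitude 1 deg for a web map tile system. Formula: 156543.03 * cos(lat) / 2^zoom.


res = 156543.03 * cos(1) / 2^11 = 156543.03 * 0.9998477 / 2048 = 76.43 m/pixel

76.43 m/pixel


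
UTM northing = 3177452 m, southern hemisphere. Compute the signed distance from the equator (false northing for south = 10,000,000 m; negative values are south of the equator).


For southern: actual = 3177452 - 10000000 = -6822548 m

-6822548 m


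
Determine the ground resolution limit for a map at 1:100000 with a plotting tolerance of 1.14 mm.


ground = 1.14 mm * 100000 / 1000 = 114.0 m

114.0 m


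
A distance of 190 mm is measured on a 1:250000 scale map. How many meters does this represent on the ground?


ground = 190 mm * 250000 / 1000 = 47500.0 m

47500.0 m


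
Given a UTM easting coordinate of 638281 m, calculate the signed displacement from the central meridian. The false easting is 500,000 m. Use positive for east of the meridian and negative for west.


displacement = 638281 - 500000 = 138281 m

138281 m


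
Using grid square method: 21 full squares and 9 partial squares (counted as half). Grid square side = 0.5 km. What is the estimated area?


effective squares = 21 + 9 * 0.5 = 25.5
area = 25.5 * 0.25 = 6.375 km^2

6.375 km^2


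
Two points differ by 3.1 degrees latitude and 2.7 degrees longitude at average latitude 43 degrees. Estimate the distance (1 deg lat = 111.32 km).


dlat_km = 3.1 * 111.32 = 345.092
dlon_km = 2.7 * 111.32 * cos(43) ≈ 219.819
dist = sqrt(345.092^2 + 219.819^2) ≈ 409.2 km

409.2 km


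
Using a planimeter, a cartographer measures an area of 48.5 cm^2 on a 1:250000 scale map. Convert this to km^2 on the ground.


ground_area = 48.5 * (250000/100)^2 = 303125000.0 m^2 = 303.125 km^2

303.125 km^2


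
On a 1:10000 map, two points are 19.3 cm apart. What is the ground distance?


ground = 19.3 cm * 10000 / 100 = 1930.0 m = 1.93 km

1.93 km


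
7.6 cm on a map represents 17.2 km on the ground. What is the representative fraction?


ground = 17.2 km = 1720000 cm; RF denominator = ground / map = 1720000 / 7.6 ≈ 226316; RF = 1:226316

1:226316


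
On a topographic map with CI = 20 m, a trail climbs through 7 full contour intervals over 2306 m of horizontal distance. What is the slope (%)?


elevation change = 7 * 20 = 140 m
slope = 140 / 2306 * 100 = 6.1%

6.1%


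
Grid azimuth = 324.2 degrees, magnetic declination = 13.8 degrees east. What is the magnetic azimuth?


magnetic azimuth = grid azimuth - declination (east +ve)
mag_az = 324.2 - 13.8 = 310.4 degrees

310.4 degrees


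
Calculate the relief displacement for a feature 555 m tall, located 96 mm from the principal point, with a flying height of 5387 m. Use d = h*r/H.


d = h * r / H = 555 * 96 / 5387 = 9.89 mm

9.89 mm


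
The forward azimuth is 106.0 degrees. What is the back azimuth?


back azimuth = (106.0 + 180) mod 360 = 286.0 degrees

286.0 degrees


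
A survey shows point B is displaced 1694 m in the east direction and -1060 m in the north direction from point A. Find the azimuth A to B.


az = atan2(1694, -1060) = 122.0 deg
adjusted to 0-360: 122.0 degrees

122.0 degrees


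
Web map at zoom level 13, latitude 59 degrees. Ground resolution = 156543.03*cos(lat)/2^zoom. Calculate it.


res = 156543.03 * cos(59) / 2^13 = 156543.03 * 0.51503807 / 8192 = 9.84 m/pixel

9.84 m/pixel


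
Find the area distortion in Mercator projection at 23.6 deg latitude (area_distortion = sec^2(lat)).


area_distortion = 1/cos^2(23.6) = 1.191

1.191


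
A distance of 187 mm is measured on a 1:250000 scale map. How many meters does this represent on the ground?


ground = 187 mm * 250000 / 1000 = 46750.0 m

46750.0 m


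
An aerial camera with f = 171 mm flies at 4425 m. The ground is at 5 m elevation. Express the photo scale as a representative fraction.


scale = f / (H - h) = 171 mm / 4420 m = 171 / 4420000 = 1:25848

1:25848


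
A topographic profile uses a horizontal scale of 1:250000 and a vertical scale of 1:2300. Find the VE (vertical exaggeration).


VE = horizontal_scale / vertical_scale = 250000 / 2300 ≈ 108.7

108.7x


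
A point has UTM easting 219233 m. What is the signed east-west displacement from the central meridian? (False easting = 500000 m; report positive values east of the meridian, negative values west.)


displacement = 219233 - 500000 = -280767 m

-280767 m


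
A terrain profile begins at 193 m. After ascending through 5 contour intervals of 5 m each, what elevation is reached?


elevation = 193 + 5 * 5 = 218 m

218 m


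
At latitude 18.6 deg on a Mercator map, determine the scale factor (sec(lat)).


SF = 1 / cos(18.6) = 1 / 0.947768 = 1.055

1.055


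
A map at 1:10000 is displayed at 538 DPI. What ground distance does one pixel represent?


pixel_cm = 2.54 / 538 ≈ 0.004721 cm
ground = pixel_cm * 10000 / 100 = 2.54 * 10000 / (538 * 100) = 25400 / 53800 ≈ 0.47 m

0.47 m


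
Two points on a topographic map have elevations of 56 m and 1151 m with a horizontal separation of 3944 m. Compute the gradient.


gradient = (1151 - 56) / 3944 = 1095 / 3944 = 0.2776

0.2776


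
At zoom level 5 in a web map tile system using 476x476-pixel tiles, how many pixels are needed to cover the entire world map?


tiles per axis = 2^5 = 32
total tiles = 32^2 = 1024
pixels per axis = 32 * 476 = 15232
total pixels = 15232^2 = 232013824

232013824 pixels


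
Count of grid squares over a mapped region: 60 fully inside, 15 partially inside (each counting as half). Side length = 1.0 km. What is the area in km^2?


effective squares = 60 + 15 * 0.5 = 67.5
area = 67.5 * 1.0 = 67.5 km^2

67.5 km^2


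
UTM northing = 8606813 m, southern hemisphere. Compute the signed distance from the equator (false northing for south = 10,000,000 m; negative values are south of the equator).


For southern: actual = 8606813 - 10000000 = -1393187 m

-1393187 m


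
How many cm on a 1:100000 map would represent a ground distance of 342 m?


map_cm = 342 * 100 / 100000 = 0.342 cm ≈ 0.34 cm

0.34 cm


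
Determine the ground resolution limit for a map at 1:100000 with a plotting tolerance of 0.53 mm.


ground = 0.53 mm * 100000 / 1000 = 53.0 m

53.0 m


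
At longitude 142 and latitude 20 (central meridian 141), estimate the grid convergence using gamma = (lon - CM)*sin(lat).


gamma = (142 - 141) * sin(20) = 1 * 0.34202 = 0.342 degrees

0.342 degrees


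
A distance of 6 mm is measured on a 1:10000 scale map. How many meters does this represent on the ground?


ground = 6 mm * 10000 / 1000 = 60.0 m

60.0 m


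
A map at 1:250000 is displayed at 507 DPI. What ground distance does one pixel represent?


pixel_cm = 2.54 / 507 ≈ 0.00501 cm
ground = pixel_cm * 250000 / 100 = 2.54 * 250000 / (507 * 100) = 635000 / 50700 ≈ 12.52 m

12.52 m


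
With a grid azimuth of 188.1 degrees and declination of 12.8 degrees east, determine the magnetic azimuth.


magnetic azimuth = grid azimuth - declination (east +ve)
mag_az = 188.1 - 12.8 = 175.3 degrees

175.3 degrees


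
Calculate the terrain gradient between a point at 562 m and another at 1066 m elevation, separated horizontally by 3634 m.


gradient = (1066 - 562) / 3634 = 504 / 3634 = 0.1387

0.1387


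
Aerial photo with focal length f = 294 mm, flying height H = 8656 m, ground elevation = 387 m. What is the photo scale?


scale = f / (H - h) = 294 mm / 8269 m = 294 / 8269000 = 1:28126

1:28126


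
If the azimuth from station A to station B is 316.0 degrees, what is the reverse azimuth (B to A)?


back azimuth = (316.0 + 180) mod 360 = 136.0 degrees

136.0 degrees


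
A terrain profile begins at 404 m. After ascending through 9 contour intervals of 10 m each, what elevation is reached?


elevation = 404 + 9 * 10 = 494 m

494 m


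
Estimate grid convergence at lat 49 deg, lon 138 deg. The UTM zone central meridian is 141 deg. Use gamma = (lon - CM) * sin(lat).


gamma = (138 - 141) * sin(49) = -3 * 0.75471 = -2.264 degrees

-2.264 degrees


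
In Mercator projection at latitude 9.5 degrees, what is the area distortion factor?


area_distortion = 1/cos^2(9.5) = 1.028

1.028


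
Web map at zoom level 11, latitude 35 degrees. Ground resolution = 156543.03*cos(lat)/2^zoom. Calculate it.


res = 156543.03 * cos(35) / 2^11 = 156543.03 * 0.81915204 / 2048 = 62.61 m/pixel

62.61 m/pixel


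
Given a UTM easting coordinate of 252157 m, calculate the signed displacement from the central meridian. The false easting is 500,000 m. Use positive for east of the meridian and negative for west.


displacement = 252157 - 500000 = -247843 m

-247843 m


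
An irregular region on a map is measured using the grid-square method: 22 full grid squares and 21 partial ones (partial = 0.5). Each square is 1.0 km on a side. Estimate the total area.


effective squares = 22 + 21 * 0.5 = 32.5
area = 32.5 * 1.0 = 32.5 km^2

32.5 km^2


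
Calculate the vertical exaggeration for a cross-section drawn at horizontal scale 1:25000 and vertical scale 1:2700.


VE = horizontal_scale / vertical_scale = 25000 / 2700 ≈ 9.3

9.3x


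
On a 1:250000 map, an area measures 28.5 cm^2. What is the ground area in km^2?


ground_area = 28.5 * (250000/100)^2 = 178125000.0 m^2 = 178.125 km^2

178.125 km^2


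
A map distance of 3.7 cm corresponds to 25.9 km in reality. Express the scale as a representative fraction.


ground = 25.9 km = 2590000 cm; RF denominator = ground / map = 2590000 / 3.7 = 700000; RF = 1:700000

1:700000


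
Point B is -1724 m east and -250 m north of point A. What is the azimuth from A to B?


az = atan2(-1724, -250) = -98.3 deg
adjusted to 0-360: 261.7 degrees

261.7 degrees


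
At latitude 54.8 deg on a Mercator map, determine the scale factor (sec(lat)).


SF = 1 / cos(54.8) = 1 / 0.576432 = 1.735

1.735


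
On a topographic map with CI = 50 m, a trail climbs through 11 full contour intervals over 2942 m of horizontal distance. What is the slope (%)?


elevation change = 11 * 50 = 550 m
slope = 550 / 2942 * 100 = 18.7%

18.7%


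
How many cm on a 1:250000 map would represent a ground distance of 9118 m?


map_cm = 9118 * 100 / 250000 = 3.6472 cm ≈ 3.65 cm

3.65 cm


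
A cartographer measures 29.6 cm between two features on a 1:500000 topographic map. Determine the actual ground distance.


ground = 29.6 cm * 500000 / 100 = 148000.0 m = 148.0 km

148.0 km


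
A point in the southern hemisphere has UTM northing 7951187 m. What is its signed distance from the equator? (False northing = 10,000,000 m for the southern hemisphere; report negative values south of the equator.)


For southern: actual = 7951187 - 10000000 = -2048813 m

-2048813 m


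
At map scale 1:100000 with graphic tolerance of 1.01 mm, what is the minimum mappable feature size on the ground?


ground = 1.01 mm * 100000 / 1000 = 101.0 m

101.0 m


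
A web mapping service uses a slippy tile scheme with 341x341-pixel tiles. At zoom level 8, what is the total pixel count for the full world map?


tiles per axis = 2^8 = 256
total tiles = 256^2 = 65536
pixels per axis = 256 * 341 = 87296
total pixels = 87296^2 = 7620591616

7620591616 pixels


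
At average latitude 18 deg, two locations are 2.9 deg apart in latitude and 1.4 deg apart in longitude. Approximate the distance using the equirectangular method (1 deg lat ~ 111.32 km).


dlat_km = 2.9 * 111.32 = 322.828
dlon_km = 1.4 * 111.32 * cos(18) ≈ 148.22
dist = sqrt(322.828^2 + 148.22^2) ≈ 355.2 km

355.2 km


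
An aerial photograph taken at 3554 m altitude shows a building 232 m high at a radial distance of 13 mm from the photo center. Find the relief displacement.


d = h * r / H = 232 * 13 / 3554 = 0.85 mm

0.85 mm


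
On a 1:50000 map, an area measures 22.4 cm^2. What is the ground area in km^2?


ground_area = 22.4 * (50000/100)^2 = 5600000.0 m^2 = 5.6 km^2

5.6 km^2


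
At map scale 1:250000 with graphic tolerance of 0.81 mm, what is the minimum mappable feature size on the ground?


ground = 0.81 mm * 250000 / 1000 = 202.5 m

202.5 m


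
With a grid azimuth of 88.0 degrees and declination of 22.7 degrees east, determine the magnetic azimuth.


magnetic azimuth = grid azimuth - declination (east +ve)
mag_az = 88.0 - 22.7 = 65.3 degrees

65.3 degrees


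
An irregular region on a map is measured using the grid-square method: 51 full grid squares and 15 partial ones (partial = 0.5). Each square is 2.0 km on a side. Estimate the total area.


effective squares = 51 + 15 * 0.5 = 58.5
area = 58.5 * 4.0 = 234.0 km^2

234.0 km^2


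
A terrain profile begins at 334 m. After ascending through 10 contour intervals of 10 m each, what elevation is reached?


elevation = 334 + 10 * 10 = 434 m

434 m


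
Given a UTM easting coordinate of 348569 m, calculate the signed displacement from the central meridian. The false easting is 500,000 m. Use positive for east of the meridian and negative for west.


displacement = 348569 - 500000 = -151431 m

-151431 m


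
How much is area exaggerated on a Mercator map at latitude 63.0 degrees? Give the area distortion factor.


area_distortion = 1/cos^2(63.0) = 4.852

4.852


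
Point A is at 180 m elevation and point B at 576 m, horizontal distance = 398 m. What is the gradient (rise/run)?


gradient = (576 - 180) / 398 = 396 / 398 = 0.995

0.995


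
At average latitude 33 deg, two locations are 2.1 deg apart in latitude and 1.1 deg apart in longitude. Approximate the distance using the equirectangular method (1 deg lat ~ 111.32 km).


dlat_km = 2.1 * 111.32 = 233.772
dlon_km = 1.1 * 111.32 * cos(33) ≈ 102.697
dist = sqrt(233.772^2 + 102.697^2) ≈ 255.3 km

255.3 km


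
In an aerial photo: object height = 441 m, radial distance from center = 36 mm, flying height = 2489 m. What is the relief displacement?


d = h * r / H = 441 * 36 / 2489 = 6.38 mm

6.38 mm


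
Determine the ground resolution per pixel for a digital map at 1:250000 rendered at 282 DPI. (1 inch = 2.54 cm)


pixel_cm = 2.54 / 282 ≈ 0.009007 cm
ground = pixel_cm * 250000 / 100 = 2.54 * 250000 / (282 * 100) = 635000 / 28200 ≈ 22.52 m

22.52 m


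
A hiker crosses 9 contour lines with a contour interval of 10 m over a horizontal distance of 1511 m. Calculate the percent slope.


elevation change = 9 * 10 = 90 m
slope = 90 / 1511 * 100 = 6.0%

6.0%


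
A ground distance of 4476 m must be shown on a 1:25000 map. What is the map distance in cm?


map_cm = 4476 * 100 / 25000 = 17.904 cm ≈ 17.9 cm

17.9 cm


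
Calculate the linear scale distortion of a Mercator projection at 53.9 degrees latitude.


SF = 1 / cos(53.9) = 1 / 0.589196 = 1.697

1.697


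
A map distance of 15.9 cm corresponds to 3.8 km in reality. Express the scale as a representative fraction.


ground = 3.8 km = 380000 cm; RF denominator = ground / map = 380000 / 15.9 ≈ 23899; RF = 1:23899

1:23899


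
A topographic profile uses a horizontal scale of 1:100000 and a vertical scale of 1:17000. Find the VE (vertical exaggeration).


VE = horizontal_scale / vertical_scale = 100000 / 17000 ≈ 5.9

5.9x


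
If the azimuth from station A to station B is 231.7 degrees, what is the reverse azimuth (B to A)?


back azimuth = (231.7 + 180) mod 360 = 51.7 degrees

51.7 degrees


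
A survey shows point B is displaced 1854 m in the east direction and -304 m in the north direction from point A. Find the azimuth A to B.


az = atan2(1854, -304) = 99.3 deg
adjusted to 0-360: 99.3 degrees

99.3 degrees


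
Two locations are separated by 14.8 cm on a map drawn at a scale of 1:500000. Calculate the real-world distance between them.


ground = 14.8 cm * 500000 / 100 = 74000.0 m = 74.0 km

74.0 km


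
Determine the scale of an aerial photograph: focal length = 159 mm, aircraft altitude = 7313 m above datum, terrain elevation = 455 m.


scale = f / (H - h) = 159 mm / 6858 m = 159 / 6858000 = 1:43132

1:43132


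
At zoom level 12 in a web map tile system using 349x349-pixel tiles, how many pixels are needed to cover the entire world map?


tiles per axis = 2^12 = 4096
total tiles = 4096^2 = 16777216
pixels per axis = 4096 * 349 = 1429504
total pixels = 1429504^2 = 2043481686016

2043481686016 pixels


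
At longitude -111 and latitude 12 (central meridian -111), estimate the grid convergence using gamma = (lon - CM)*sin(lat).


gamma = (-111 - -111) * sin(12) = 0 * 0.207912 = 0.0 degrees

0.0 degrees


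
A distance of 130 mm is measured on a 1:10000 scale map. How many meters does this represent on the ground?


ground = 130 mm * 10000 / 1000 = 1300.0 m

1300.0 m


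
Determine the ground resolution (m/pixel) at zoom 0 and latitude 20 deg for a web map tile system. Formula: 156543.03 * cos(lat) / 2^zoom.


res = 156543.03 * cos(20) / 2^0 = 156543.03 * 0.93969262 / 1 = 147102.33 m/pixel

147102.33 m/pixel


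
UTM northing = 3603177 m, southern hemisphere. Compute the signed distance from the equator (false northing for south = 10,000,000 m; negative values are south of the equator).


For southern: actual = 3603177 - 10000000 = -6396823 m

-6396823 m


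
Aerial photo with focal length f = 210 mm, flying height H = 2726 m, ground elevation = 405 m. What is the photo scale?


scale = f / (H - h) = 210 mm / 2321 m = 210 / 2321000 = 1:11052

1:11052


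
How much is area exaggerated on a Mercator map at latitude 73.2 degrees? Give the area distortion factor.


area_distortion = 1/cos^2(73.2) = 11.97

11.97


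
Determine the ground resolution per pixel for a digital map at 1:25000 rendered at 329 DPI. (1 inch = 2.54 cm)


pixel_cm = 2.54 / 329 ≈ 0.00772 cm
ground = pixel_cm * 25000 / 100 = 2.54 * 25000 / (329 * 100) = 63500 / 32900 ≈ 1.93 m

1.93 m


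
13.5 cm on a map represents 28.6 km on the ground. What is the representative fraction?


ground = 28.6 km = 2860000 cm; RF denominator = ground / map = 2860000 / 13.5 ≈ 211852; RF = 1:211852

1:211852


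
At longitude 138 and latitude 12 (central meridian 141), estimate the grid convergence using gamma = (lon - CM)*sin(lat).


gamma = (138 - 141) * sin(12) = -3 * 0.207912 = -0.624 degrees

-0.624 degrees


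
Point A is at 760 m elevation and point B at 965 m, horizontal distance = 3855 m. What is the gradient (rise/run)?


gradient = (965 - 760) / 3855 = 205 / 3855 = 0.0532

0.0532


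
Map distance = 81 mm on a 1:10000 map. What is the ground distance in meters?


ground = 81 mm * 10000 / 1000 = 810.0 m

810.0 m


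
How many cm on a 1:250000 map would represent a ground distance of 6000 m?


map_cm = 6000 * 100 / 250000 = 2.4 cm

2.4 cm


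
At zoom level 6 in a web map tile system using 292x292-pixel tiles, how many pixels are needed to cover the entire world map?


tiles per axis = 2^6 = 64
total tiles = 64^2 = 4096
pixels per axis = 64 * 292 = 18688
total pixels = 18688^2 = 349241344

349241344 pixels


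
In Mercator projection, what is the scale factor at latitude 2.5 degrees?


SF = 1 / cos(2.5) = 1 / 0.999048 = 1.001

1.001


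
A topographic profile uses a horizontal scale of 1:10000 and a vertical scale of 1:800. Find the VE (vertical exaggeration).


VE = horizontal_scale / vertical_scale = 10000 / 800 = 12.5

12.5x


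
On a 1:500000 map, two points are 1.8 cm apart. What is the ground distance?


ground = 1.8 cm * 500000 / 100 = 9000.0 m = 9.0 km

9.0 km


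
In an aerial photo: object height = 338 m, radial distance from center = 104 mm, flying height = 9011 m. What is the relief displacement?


d = h * r / H = 338 * 104 / 9011 = 3.9 mm

3.9 mm


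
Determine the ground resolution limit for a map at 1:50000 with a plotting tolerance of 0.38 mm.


ground = 0.38 mm * 50000 / 1000 = 19.0 m

19.0 m


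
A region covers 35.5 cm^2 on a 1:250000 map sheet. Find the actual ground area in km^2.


ground_area = 35.5 * (250000/100)^2 = 221875000.0 m^2 = 221.875 km^2

221.875 km^2


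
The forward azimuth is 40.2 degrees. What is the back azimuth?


back azimuth = (40.2 + 180) mod 360 = 220.2 degrees

220.2 degrees


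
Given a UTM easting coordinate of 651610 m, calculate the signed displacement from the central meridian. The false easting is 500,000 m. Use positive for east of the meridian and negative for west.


displacement = 651610 - 500000 = 151610 m

151610 m


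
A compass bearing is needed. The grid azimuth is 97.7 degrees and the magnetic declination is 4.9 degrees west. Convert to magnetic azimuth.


magnetic azimuth = grid azimuth - declination (east +ve)
mag_az = 97.7 - -4.9 = 102.6 degrees

102.6 degrees


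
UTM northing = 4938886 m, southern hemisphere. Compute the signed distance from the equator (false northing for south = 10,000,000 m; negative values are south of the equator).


For southern: actual = 4938886 - 10000000 = -5061114 m

-5061114 m


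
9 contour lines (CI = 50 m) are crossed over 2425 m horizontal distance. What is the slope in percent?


elevation change = 9 * 50 = 450 m
slope = 450 / 2425 * 100 = 18.6%

18.6%


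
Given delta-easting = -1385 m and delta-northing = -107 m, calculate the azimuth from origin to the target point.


az = atan2(-1385, -107) = -94.4 deg
adjusted to 0-360: 265.6 degrees

265.6 degrees


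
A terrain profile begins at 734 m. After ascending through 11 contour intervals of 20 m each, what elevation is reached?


elevation = 734 + 11 * 20 = 954 m

954 m


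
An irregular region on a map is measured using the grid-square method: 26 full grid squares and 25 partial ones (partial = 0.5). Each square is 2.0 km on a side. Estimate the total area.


effective squares = 26 + 25 * 0.5 = 38.5
area = 38.5 * 4.0 = 154.0 km^2

154.0 km^2


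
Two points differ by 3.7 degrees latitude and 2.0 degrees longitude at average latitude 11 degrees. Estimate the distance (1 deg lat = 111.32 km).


dlat_km = 3.7 * 111.32 = 411.884
dlon_km = 2.0 * 111.32 * cos(11) ≈ 218.549
dist = sqrt(411.884^2 + 218.549^2) ≈ 466.3 km

466.3 km


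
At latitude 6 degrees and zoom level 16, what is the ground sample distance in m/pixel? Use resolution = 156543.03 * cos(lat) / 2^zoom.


res = 156543.03 * cos(6) / 2^16 = 156543.03 * 0.9945219 / 65536 = 2.38 m/pixel

2.38 m/pixel


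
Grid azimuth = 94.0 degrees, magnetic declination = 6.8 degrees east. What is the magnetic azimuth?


magnetic azimuth = grid azimuth - declination (east +ve)
mag_az = 94.0 - 6.8 = 87.2 degrees

87.2 degrees


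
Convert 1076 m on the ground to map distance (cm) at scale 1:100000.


map_cm = 1076 * 100 / 100000 = 1.076 cm ≈ 1.08 cm

1.08 cm


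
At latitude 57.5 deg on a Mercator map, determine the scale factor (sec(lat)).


SF = 1 / cos(57.5) = 1 / 0.5373 = 1.861

1.861


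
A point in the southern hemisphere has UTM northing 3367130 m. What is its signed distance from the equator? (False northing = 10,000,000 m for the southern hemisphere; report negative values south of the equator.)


For southern: actual = 3367130 - 10000000 = -6632870 m

-6632870 m


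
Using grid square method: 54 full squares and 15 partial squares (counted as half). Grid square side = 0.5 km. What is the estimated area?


effective squares = 54 + 15 * 0.5 = 61.5
area = 61.5 * 0.25 = 15.375 km^2

15.375 km^2


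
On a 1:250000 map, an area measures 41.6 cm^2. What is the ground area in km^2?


ground_area = 41.6 * (250000/100)^2 = 260000000.0 m^2 = 260.0 km^2

260.0 km^2


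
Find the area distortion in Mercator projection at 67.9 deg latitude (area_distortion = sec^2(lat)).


area_distortion = 1/cos^2(67.9) = 7.065

7.065


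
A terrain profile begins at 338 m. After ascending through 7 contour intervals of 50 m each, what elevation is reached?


elevation = 338 + 7 * 50 = 688 m

688 m


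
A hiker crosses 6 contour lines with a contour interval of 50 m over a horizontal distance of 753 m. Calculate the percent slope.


elevation change = 6 * 50 = 300 m
slope = 300 / 753 * 100 = 39.8%

39.8%


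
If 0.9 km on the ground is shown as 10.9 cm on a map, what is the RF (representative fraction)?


ground = 0.9 km = 90000 cm; RF denominator = ground / map = 90000 / 10.9 ≈ 8257; RF = 1:8257

1:8257


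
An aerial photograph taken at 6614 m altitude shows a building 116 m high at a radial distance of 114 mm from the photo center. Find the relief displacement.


d = h * r / H = 116 * 114 / 6614 = 2.0 mm

2.0 mm


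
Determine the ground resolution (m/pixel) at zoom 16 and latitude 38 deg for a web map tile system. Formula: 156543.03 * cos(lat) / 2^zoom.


res = 156543.03 * cos(38) / 2^16 = 156543.03 * 0.78801075 / 65536 = 1.88 m/pixel

1.88 m/pixel


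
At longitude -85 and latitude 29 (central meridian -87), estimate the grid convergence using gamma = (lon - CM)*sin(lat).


gamma = (-85 - -87) * sin(29) = 2 * 0.48481 = 0.97 degrees

0.97 degrees


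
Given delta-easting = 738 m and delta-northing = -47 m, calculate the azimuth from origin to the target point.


az = atan2(738, -47) = 93.6 deg
adjusted to 0-360: 93.6 degrees

93.6 degrees


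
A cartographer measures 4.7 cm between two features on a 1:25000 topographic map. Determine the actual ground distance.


ground = 4.7 cm * 25000 / 100 = 1175.0 m = 1.175 km

1.175 km


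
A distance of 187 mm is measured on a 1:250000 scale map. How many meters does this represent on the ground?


ground = 187 mm * 250000 / 1000 = 46750.0 m

46750.0 m


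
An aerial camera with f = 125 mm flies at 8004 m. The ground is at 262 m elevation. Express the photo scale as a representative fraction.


scale = f / (H - h) = 125 mm / 7742 m = 125 / 7742000 = 1:61936

1:61936


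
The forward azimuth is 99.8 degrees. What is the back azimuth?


back azimuth = (99.8 + 180) mod 360 = 279.8 degrees

279.8 degrees


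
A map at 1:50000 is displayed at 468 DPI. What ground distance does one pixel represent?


pixel_cm = 2.54 / 468 ≈ 0.005427 cm
ground = pixel_cm * 50000 / 100 = 2.54 * 50000 / (468 * 100) = 127000 / 46800 ≈ 2.71 m

2.71 m


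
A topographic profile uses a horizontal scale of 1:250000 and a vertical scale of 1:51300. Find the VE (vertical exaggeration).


VE = horizontal_scale / vertical_scale = 250000 / 51300 ≈ 4.9

4.9x


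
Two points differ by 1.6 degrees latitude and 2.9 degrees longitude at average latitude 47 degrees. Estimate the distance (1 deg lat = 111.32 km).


dlat_km = 1.6 * 111.32 = 178.112
dlon_km = 2.9 * 111.32 * cos(47) ≈ 220.168
dist = sqrt(178.112^2 + 220.168^2) ≈ 283.2 km

283.2 km


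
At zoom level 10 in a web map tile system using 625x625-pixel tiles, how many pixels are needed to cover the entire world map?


tiles per axis = 2^10 = 1024
total tiles = 1024^2 = 1048576
pixels per axis = 1024 * 625 = 640000
total pixels = 640000^2 = 409600000000

409600000000 pixels


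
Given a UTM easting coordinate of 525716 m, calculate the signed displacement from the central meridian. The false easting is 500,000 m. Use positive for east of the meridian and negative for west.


displacement = 525716 - 500000 = 25716 m

25716 m


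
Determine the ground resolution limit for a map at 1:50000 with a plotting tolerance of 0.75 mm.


ground = 0.75 mm * 50000 / 1000 = 37.5 m

37.5 m


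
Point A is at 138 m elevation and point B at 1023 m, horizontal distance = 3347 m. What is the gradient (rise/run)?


gradient = (1023 - 138) / 3347 = 885 / 3347 = 0.2644

0.2644


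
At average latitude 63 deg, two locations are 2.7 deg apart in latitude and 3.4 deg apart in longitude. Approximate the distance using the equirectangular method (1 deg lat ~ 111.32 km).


dlat_km = 2.7 * 111.32 = 300.564
dlon_km = 3.4 * 111.32 * cos(63) ≈ 171.83
dist = sqrt(300.564^2 + 171.83^2) ≈ 346.2 km

346.2 km


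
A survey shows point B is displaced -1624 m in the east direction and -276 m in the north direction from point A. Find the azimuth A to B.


az = atan2(-1624, -276) = -99.6 deg
adjusted to 0-360: 260.4 degrees

260.4 degrees


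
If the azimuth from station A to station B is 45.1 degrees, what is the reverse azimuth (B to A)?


back azimuth = (45.1 + 180) mod 360 = 225.1 degrees

225.1 degrees


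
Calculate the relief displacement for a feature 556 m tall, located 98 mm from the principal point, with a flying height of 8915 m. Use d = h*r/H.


d = h * r / H = 556 * 98 / 8915 = 6.11 mm

6.11 mm


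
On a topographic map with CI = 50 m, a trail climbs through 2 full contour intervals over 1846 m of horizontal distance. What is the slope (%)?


elevation change = 2 * 50 = 100 m
slope = 100 / 1846 * 100 = 5.4%

5.4%


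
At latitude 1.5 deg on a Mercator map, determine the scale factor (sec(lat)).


SF = 1 / cos(1.5) = 1 / 0.999657 = 1.0

1.0


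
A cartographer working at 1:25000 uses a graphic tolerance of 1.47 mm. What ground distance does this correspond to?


ground = 1.47 mm * 25000 / 1000 = 36.75 m

36.75 m


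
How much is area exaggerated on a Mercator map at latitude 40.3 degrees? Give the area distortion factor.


area_distortion = 1/cos^2(40.3) = 1.719

1.719


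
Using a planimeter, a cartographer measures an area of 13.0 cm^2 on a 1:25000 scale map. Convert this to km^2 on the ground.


ground_area = 13.0 * (25000/100)^2 = 812500.0 m^2 = 0.8125 km^2 ≈ 0.813 km^2

0.813 km^2


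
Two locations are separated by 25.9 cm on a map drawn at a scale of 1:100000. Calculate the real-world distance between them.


ground = 25.9 cm * 100000 / 100 = 25900.0 m = 25.9 km

25.9 km


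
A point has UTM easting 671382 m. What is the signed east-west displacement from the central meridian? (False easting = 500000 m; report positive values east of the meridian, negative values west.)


displacement = 671382 - 500000 = 171382 m

171382 m


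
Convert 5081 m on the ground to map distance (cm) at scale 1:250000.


map_cm = 5081 * 100 / 250000 = 2.0324 cm ≈ 2.03 cm

2.03 cm


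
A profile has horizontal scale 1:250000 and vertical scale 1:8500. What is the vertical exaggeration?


VE = horizontal_scale / vertical_scale = 250000 / 8500 ≈ 29.4

29.4x


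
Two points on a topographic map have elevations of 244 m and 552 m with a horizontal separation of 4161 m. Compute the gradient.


gradient = (552 - 244) / 4161 = 308 / 4161 = 0.074

0.074


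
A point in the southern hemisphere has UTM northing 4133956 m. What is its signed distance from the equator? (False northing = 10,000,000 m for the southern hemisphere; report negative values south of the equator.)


For southern: actual = 4133956 - 10000000 = -5866044 m

-5866044 m


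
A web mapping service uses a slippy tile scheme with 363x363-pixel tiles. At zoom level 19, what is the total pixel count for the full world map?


tiles per axis = 2^19 = 524288
total tiles = 524288^2 = 274877906944
pixels per axis = 524288 * 363 = 190316544
total pixels = 190316544^2 = 36220386920103936

36220386920103936 pixels


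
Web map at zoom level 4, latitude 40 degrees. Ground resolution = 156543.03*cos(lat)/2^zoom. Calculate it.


res = 156543.03 * cos(40) / 2^4 = 156543.03 * 0.76604444 / 16 = 7494.93 m/pixel

7494.93 m/pixel


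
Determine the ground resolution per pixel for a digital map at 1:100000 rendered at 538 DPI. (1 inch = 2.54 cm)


pixel_cm = 2.54 / 538 ≈ 0.004721 cm
ground = pixel_cm * 100000 / 100 = 2.54 * 100000 / (538 * 100) = 254000 / 53800 ≈ 4.72 m

4.72 m


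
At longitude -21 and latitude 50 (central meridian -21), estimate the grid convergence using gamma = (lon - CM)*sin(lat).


gamma = (-21 - -21) * sin(50) = 0 * 0.766044 = 0.0 degrees

0.0 degrees


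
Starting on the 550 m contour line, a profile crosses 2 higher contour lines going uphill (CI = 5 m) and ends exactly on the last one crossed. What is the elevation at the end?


elevation = 550 + 2 * 5 = 560 m

560 m


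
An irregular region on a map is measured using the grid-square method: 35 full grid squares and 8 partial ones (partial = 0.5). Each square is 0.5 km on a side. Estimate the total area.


effective squares = 35 + 8 * 0.5 = 39.0
area = 39.0 * 0.25 = 9.75 km^2

9.75 km^2


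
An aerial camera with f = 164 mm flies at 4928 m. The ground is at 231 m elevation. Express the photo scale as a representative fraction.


scale = f / (H - h) = 164 mm / 4697 m = 164 / 4697000 = 1:28640

1:28640


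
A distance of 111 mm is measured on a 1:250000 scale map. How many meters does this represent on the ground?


ground = 111 mm * 250000 / 1000 = 27750.0 m

27750.0 m


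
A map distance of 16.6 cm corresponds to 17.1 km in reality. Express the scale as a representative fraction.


ground = 17.1 km = 1710000 cm; RF denominator = ground / map = 1710000 / 16.6 ≈ 103012; RF = 1:103012

1:103012


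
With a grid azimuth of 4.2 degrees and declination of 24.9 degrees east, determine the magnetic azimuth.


magnetic azimuth = grid azimuth - declination (east +ve)
mag_az = 4.2 - 24.9 = 339.3 degrees

339.3 degrees


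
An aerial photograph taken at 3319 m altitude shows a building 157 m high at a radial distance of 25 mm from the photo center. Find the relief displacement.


d = h * r / H = 157 * 25 / 3319 = 1.18 mm

1.18 mm


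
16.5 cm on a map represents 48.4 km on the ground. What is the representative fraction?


ground = 48.4 km = 4840000 cm; RF denominator = ground / map = 4840000 / 16.5 ≈ 293333; RF = 1:293333

1:293333


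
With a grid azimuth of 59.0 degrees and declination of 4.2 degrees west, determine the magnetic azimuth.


magnetic azimuth = grid azimuth - declination (east +ve)
mag_az = 59.0 - -4.2 = 63.2 degrees

63.2 degrees


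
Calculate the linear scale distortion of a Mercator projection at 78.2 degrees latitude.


SF = 1 / cos(78.2) = 1 / 0.204496 = 4.89

4.89


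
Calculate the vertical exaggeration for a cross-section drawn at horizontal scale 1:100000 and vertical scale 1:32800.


VE = horizontal_scale / vertical_scale = 100000 / 32800 ≈ 3.0

3.0x


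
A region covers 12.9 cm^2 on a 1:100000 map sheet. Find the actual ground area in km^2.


ground_area = 12.9 * (100000/100)^2 = 12900000.0 m^2 = 12.9 km^2

12.9 km^2


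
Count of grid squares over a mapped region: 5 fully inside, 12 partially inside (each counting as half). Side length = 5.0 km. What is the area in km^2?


effective squares = 5 + 12 * 0.5 = 11.0
area = 11.0 * 25.0 = 275.0 km^2

275.0 km^2


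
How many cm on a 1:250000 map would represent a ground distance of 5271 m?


map_cm = 5271 * 100 / 250000 = 2.1084 cm ≈ 2.11 cm

2.11 cm


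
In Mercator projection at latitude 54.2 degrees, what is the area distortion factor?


area_distortion = 1/cos^2(54.2) = 2.922

2.922


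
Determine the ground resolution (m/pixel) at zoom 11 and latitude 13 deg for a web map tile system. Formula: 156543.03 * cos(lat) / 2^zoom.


res = 156543.03 * cos(13) / 2^11 = 156543.03 * 0.97437006 / 2048 = 74.48 m/pixel

74.48 m/pixel


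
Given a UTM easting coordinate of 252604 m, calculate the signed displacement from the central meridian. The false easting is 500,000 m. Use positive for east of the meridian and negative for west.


displacement = 252604 - 500000 = -247396 m

-247396 m


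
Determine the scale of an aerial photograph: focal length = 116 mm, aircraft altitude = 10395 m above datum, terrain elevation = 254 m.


scale = f / (H - h) = 116 mm / 10141 m = 116 / 10141000 = 1:87422

1:87422
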